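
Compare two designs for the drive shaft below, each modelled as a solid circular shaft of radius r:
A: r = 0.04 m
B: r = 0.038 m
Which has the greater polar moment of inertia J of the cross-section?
Model: a solid circular shaft of radius r, so J = (π·r^4) / 2 (SI units).
  A: J = (π × 0.04^4) / 2 = 4.021 × 10⁻⁶ m⁴
  B: J = (π × 0.038^4) / 2 = 3.275 × 10⁻⁶ m⁴
4.021 × 10⁻⁶ m⁴ > 3.275 × 10⁻⁶ m⁴, so A is larger.
Final answer: A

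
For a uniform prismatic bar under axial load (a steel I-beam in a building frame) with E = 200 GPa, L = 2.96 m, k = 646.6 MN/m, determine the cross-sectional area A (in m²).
Model: a uniform prismatic bar under axial load, so k = (A·E) / L.
Solve for A: A = (k·L) / E.
Convert to SI units:
  E = 200 GPa = 2 × 10¹¹ Pa
  k = 646.6 MN/m = 6.466 × 10⁸ N/m
Substitute:
  A = ((6.466 × 10⁸) × 2.96) / (2 × 10¹¹)
  A = 0.00957 m²
Final answer: A = 0.00957 m²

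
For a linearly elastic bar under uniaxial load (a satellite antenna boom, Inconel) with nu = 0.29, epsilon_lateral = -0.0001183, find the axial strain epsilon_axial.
Model: a linearly elastic bar under uniaxial load, so epsilon_lateral = -nu·epsilon_axial.
Solve for epsilon_axial: epsilon_axial = -epsilon_lateral / nu.
Substitute:
  epsilon_axial = -(-0.0001183) / 0.29
  epsilon_axial = 0.0004079
Final answer: epsilon_axial = 0.0004079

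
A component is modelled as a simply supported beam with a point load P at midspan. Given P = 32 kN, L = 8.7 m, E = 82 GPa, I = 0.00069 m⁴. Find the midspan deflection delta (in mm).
Model: a simply supported beam with a point load P at midspan, so delta = (P·L^3) / (48·E·I).
Convert to SI units:
  P = 32 kN = 32000 N
  E = 82 GPa = 8.2 × 10¹⁰ Pa
Substitute:
  delta = (32000 × 8.7^3) / (48 × (8.2 × 10¹⁰) × 0.00069)
  delta = 0.007759 m
Convert: delta = 0.007759 m = 7.759 mm
Final answer: delta = 7.759 mm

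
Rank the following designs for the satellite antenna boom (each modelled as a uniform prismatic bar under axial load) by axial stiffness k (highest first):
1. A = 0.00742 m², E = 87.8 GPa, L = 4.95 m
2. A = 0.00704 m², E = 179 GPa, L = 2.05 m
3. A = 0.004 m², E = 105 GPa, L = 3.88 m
Model: a uniform prismatic bar under axial load, so k = (A·E) / L (SI units).
  Case 1: k = (0.00742 × (8.78 × 10¹⁰)) / 4.95 = 1.316 × 10⁸ N/m = 131.6 MN/m
  Case 2: k = (0.00704 × (1.79 × 10¹¹)) / 2.05 = 6.147 × 10⁸ N/m = 614.7 MN/m
  Case 3: k = (0.004 × (1.05 × 10¹¹)) / 3.88 = 1.082 × 10⁸ N/m = 108.2 MN/m
Ordering: 614.7 MN/m (case 2) > 131.6 MN/m (case 1) > 108.2 MN/m (case 3)
Final answer: 2, 1, 3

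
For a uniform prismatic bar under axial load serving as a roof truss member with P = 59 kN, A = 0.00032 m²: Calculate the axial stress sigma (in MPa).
Model: a uniform prismatic bar under axial load, so sigma = P / A.
Convert to SI units:
  P = 59 kN = 59000 N
Substitute:
  sigma = 59000 / 0.00032
  sigma = 1.844 × 10⁸ Pa
Convert: sigma = 1.844 × 10⁸ Pa = 184.4 MPa
Final answer: sigma = 184.4 MPa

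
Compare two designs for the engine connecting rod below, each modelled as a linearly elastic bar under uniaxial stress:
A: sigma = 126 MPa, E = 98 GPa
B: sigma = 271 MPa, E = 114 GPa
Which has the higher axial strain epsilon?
Model: a linearly elastic bar under uniaxial stress, so epsilon = sigma / E (SI units).
  A: epsilon = (1.26 × 10⁸) / (9.8 × 10¹⁰) = 0.001286
  B: epsilon = (2.71 × 10⁸) / (1.14 × 10¹¹) = 0.002377
0.002377 > 0.001286, so B is larger.
Final answer: B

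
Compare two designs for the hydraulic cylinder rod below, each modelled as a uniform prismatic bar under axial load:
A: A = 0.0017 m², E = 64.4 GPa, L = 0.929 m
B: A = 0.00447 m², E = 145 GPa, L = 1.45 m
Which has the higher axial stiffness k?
Model: a uniform prismatic bar under axial load, so k = (A·E) / L (SI units).
  A: k = (0.0017 × (6.44 × 10¹⁰)) / 0.929 = 1.178 × 10⁸ N/m = 117.8 MN/m
  B: k = (0.00447 × (1.45 × 10¹¹)) / 1.45 = 4.47 × 10⁸ N/m = 447 MN/m
447 MN/m > 117.8 MN/m, so B is larger.
Final answer: B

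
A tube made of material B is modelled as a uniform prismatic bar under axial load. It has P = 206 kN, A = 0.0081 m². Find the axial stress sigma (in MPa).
Model: a uniform prismatic bar under axial load, so sigma = P / A.
Convert to SI units:
  P = 206 kN = 206000 N
Substitute:
  sigma = 206000 / 0.0081
  sigma = 2.543 × 10⁷ Pa
Convert: sigma = 2.543 × 10⁷ Pa = 25.43 MPa
Final answer: sigma = 25.43 MPa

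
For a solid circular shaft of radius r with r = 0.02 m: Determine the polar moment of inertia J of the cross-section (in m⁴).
Model: a solid circular shaft of radius r, so J = (π·r^4) / 2.
Substitute:
  J = (π × 0.02^4) / 2
  J = 2.513 × 10⁻⁷ m⁴
Final answer: J = 2.513 × 10⁻⁷ m⁴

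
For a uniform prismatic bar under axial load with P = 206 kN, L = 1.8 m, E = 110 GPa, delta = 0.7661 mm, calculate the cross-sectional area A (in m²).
Model: a uniform prismatic bar under axial load, so delta = (P·L) / (A·E).
Solve for A: A = (P·L) / (delta·E).
Convert to SI units:
  P = 206 kN = 206000 N
  E = 110 GPa = 1.1 × 10¹¹ Pa
  delta = 0.7661 mm = 0.0007661 m
Substitute:
  A = (206000 × 1.8) / (0.0007661 × (1.1 × 10¹¹))
  A = 0.0044 m²
Final answer: A = 0.0044 m²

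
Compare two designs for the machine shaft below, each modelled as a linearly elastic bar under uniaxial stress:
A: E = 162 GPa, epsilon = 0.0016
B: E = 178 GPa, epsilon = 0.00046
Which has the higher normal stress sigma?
Model: a linearly elastic bar under uniaxial stress, so sigma = E·epsilon (SI units).
  A: sigma = (1.62 × 10¹¹) × 0.0016 = 2.592 × 10⁸ Pa = 259.2 MPa
  B: sigma = (1.78 × 10¹¹) × 0.00046 = 8.188 × 10⁷ Pa = 81.88 MPa
259.2 MPa > 81.88 MPa, so A is larger.
Final answer: A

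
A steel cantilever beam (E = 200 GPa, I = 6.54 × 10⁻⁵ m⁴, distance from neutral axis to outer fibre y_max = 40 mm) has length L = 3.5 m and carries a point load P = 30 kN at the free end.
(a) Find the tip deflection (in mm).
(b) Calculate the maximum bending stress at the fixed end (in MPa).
(a) Tip deflection of a cantilever with an end point load: δ = P·L^3 / (3·E·I). Convert P = 30 kN = 30000 N, E = 200 GPa = 2 × 10¹¹ Pa.
  δ = (30000 × 3.5^3) / (3 × (2 × 10¹¹) × (6.54 × 10⁻⁵)) = 0.03278 m = 32.78 mm
(b) Maximum bending moment at the fixed end: M = P·L = 30000 × 3.5 = 105000 N·m. Convert y_max = 40 mm = 0.04 m.
  σ = M·y_max / I = (105000 × 0.04) / (6.54 × 10⁻⁵) = 6.422 × 10⁷ Pa = 64.22 MPa
Final answer: (a) δ = 32.78 mm, (b) σ = 64.22 MPa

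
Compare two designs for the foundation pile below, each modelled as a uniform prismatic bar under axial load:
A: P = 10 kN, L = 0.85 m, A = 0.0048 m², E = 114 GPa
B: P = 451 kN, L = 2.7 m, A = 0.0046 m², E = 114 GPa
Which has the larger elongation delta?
Model: a uniform prismatic bar under axial load, so delta = (P·L) / (A·E) (SI units).
  A: delta = (10000 × 0.85) / (0.0048 × (1.14 × 10¹¹)) = 1.553 × 10⁻⁵ m = 0.01553 mm
  B: delta = (451000 × 2.7) / (0.0046 × (1.14 × 10¹¹)) = 0.002322 m = 2.322 mm
2.322 mm > 0.01553 mm, so B is larger.
Final answer: B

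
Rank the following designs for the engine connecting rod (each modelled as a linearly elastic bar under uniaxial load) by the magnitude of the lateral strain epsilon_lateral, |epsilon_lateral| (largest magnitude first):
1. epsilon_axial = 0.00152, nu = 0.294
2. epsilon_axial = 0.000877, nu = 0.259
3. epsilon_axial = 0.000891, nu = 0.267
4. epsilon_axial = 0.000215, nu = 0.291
Model: a linearly elastic bar under uniaxial load, so epsilon_lateral = -nu·epsilon_axial (SI units).
  Case 1: epsilon_lateral = -(0.294 × 0.00152) = -0.0004469
  Case 2: epsilon_lateral = -(0.259 × 0.000877) = -0.0002271
  Case 3: epsilon_lateral = -(0.267 × 0.000891) = -0.0002379
  Case 4: epsilon_lateral = -(0.291 × 0.000215) = -6.256 × 10⁻⁵
Ordering by |epsilon_lateral|: 0.0004469 (case 1) > 0.0002379 (case 3) > 0.0002271 (case 2) > 6.256 × 10⁻⁵ (case 4)
Final answer: 1, 3, 2, 4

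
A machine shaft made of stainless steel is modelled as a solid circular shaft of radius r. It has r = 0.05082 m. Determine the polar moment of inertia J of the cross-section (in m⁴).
Model: a solid circular shaft of radius r, so J = (π·r^4) / 2.
Substitute:
  J = (π × 0.05082^4) / 2
  J = 1.048 × 10⁻⁵ m⁴
Final answer: J = 1.048 × 10⁻⁵ m⁴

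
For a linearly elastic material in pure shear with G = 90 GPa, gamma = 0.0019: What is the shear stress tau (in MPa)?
Model: a linearly elastic material in pure shear, so tau = G·gamma.
Convert to SI units:
  G = 90 GPa = 9 × 10¹⁰ Pa
Substitute:
  tau = (9 × 10¹⁰) × 0.0019
  tau = 1.71 × 10⁸ Pa
Convert: tau = 1.71 × 10⁸ Pa = 171 MPa
Final answer: tau = 171 MPa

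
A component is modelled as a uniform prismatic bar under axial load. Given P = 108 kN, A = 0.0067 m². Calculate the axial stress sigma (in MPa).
Model: a uniform prismatic bar under axial load, so sigma = P / A.
Convert to SI units:
  P = 108 kN = 108000 N
Substitute:
  sigma = 108000 / 0.0067
  sigma = 1.612 × 10⁷ Pa
Convert: sigma = 1.612 × 10⁷ Pa = 16.12 MPa
Final answer: sigma = 16.12 MPa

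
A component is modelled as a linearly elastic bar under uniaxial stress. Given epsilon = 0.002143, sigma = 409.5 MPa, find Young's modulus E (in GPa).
Model: a linearly elastic bar under uniaxial stress, so sigma = E·epsilon.
Solve for E: E = sigma / epsilon.
Convert to SI units:
  sigma = 409.5 MPa = 4.095 × 10⁸ Pa
Substitute:
  E = (4.095 × 10⁸) / 0.002143
  E = 1.911 × 10¹¹ Pa
Convert: E = 1.911 × 10¹¹ Pa = 191.1 GPa
Final answer: E = 191.1 GPa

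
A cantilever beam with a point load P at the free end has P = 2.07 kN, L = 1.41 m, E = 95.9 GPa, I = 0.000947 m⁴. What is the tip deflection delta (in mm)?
Model: a cantilever beam with a point load P at the free end, so delta = (P·L^3) / (3·E·I).
Convert to SI units:
  P = 2.07 kN = 2070 N
  E = 95.9 GPa = 9.59 × 10¹⁰ Pa
Substitute:
  delta = (2070 × 1.41^3) / (3 × (9.59 × 10¹⁰) × 0.000947)
  delta = 2.13 × 10⁻⁵ m
Convert: delta = 2.13 × 10⁻⁵ m = 0.0213 mm
Final answer: delta = 0.0213 mm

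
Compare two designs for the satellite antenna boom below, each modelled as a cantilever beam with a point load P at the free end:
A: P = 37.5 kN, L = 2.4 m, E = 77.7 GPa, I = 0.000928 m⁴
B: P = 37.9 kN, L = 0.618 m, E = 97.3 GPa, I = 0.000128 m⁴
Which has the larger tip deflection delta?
Model: a cantilever beam with a point load P at the free end, so delta = (P·L^3) / (3·E·I) (SI units).
  A: delta = (37500 × 2.4^3) / (3 × (7.77 × 10¹⁰) × 0.000928) = 0.002396 m = 2.396 mm
  B: delta = (37900 × 0.618^3) / (3 × (9.73 × 10¹⁰) × 0.000128) = 0.0002394 m = 0.2394 mm
2.396 mm > 0.2394 mm, so A is larger.
Final answer: A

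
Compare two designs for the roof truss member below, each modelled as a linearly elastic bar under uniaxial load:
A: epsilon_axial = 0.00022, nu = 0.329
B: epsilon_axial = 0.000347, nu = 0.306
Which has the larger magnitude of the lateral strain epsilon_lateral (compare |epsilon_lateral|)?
Model: a linearly elastic bar under uniaxial load, so epsilon_lateral = -nu·epsilon_axial (SI units).
  A: epsilon_lateral = -(0.329 × 0.00022) = -7.238 × 10⁻⁵
  B: epsilon_lateral = -(0.306 × 0.000347) = -0.0001062
|epsilon_lateral|: A = 7.238 × 10⁻⁵, B = 0.0001062, so B is larger in magnitude.
Final answer: B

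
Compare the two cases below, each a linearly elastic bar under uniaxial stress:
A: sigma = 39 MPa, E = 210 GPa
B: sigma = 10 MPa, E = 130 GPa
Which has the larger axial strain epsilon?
Model: a linearly elastic bar under uniaxial stress, so epsilon = sigma / E (SI units).
  A: epsilon = (3.9 × 10⁷) / (2.1 × 10¹¹) = 0.0001857
  B: epsilon = (1 × 10⁷) / (1.3 × 10¹¹) = 7.692 × 10⁻⁵
0.0001857 > 7.692 × 10⁻⁵, so A is larger.
Final answer: A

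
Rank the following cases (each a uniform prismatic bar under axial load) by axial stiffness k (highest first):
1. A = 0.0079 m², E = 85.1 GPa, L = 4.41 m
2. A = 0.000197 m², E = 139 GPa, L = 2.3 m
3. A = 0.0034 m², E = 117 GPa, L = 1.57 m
Model: a uniform prismatic bar under axial load, so k = (A·E) / L (SI units).
  Case 1: k = (0.0079 × (8.51 × 10¹⁰)) / 4.41 = 1.524 × 10⁸ N/m = 152.4 MN/m
  Case 2: k = (0.000197 × (1.39 × 10¹¹)) / 2.3 = 1.191 × 10⁷ N/m = 11.91 MN/m
  Case 3: k = (0.0034 × (1.17 × 10¹¹)) / 1.57 = 2.534 × 10⁸ N/m = 253.4 MN/m
Ordering: 253.4 MN/m (case 3) > 152.4 MN/m (case 1) > 11.91 MN/m (case 2)
Final answer: 3, 1, 2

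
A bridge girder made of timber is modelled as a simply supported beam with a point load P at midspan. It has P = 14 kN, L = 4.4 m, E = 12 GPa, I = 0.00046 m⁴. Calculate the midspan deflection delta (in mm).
Model: a simply supported beam with a point load P at midspan, so delta = (P·L^3) / (48·E·I).
Convert to SI units:
  P = 14 kN = 14000 N
  E = 12 GPa = 1.2 × 10¹⁰ Pa
Substitute:
  delta = (14000 × 4.4^3) / (48 × (1.2 × 10¹⁰) × 0.00046)
  delta = 0.004501 m
Convert: delta = 0.004501 m = 4.501 mm
Final answer: delta = 4.501 mm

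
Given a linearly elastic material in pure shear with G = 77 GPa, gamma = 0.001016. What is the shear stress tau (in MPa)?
Model: a linearly elastic material in pure shear, so tau = G·gamma.
Convert to SI units:
  G = 77 GPa = 7.7 × 10¹⁰ Pa
Substitute:
  tau = (7.7 × 10¹⁰) × 0.001016
  tau = 7.823 × 10⁷ Pa
Convert: tau = 7.823 × 10⁷ Pa = 78.23 MPa
Final answer: tau = 78.23 MPa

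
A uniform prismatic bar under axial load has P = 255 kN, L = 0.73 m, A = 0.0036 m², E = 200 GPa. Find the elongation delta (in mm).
Model: a uniform prismatic bar under axial load, so delta = (P·L) / (A·E).
Convert to SI units:
  P = 255 kN = 255000 N
  E = 200 GPa = 2 × 10¹¹ Pa
Substitute:
  delta = (255000 × 0.73) / (0.0036 × (2 × 10¹¹))
  delta = 0.0002585 m
Convert: delta = 0.0002585 m = 0.2585 mm
Final answer: delta = 0.2585 mm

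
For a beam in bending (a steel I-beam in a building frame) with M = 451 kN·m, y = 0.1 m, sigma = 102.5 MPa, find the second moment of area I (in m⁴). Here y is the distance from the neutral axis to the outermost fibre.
Model: a beam in bending, so sigma = (M·y) / I.
Solve for I: I = (M·y) / sigma.
Convert to SI units:
  M = 451 kN·m = 451000 N·m
  sigma = 102.5 MPa = 1.025 × 10⁸ Pa
Substitute:
  I = (451000 × 0.1) / (1.025 × 10⁸)
  I = 0.00044 m⁴
Final answer: I = 0.00044 m⁴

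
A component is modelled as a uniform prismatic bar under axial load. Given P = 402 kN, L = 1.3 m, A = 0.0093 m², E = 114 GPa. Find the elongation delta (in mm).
Model: a uniform prismatic bar under axial load, so delta = (P·L) / (A·E).
Convert to SI units:
  P = 402 kN = 402000 N
  E = 114 GPa = 1.14 × 10¹¹ Pa
Substitute:
  delta = (402000 × 1.3) / (0.0093 × (1.14 × 10¹¹))
  delta = 0.0004929 m
Convert: delta = 0.0004929 m = 0.4929 mm
Final answer: delta = 0.4929 mm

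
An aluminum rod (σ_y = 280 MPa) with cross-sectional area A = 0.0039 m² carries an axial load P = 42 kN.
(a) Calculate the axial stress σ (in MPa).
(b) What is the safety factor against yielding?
(a) Axial stress σ = P/A. Convert P = 42 kN = 42000 N.
  σ = 42000 / 0.0039 = 1.077 × 10⁷ Pa = 10.77 MPa
(b) Safety factor SF = σ_y/σ = 280 / 10.77 = 26
Final answer: (a) σ = 10.77 MPa, (b) SF = 26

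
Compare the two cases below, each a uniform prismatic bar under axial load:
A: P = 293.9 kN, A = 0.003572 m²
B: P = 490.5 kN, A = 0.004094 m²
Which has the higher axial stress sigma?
Model: a uniform prismatic bar under axial load, so sigma = P / A (SI units).
  A: sigma = 293900 / 0.003572 = 8.228 × 10⁷ Pa = 82.28 MPa
  B: sigma = 490500 / 0.004094 = 1.198 × 10⁸ Pa = 119.8 MPa
119.8 MPa > 82.28 MPa, so B is larger.
Final answer: B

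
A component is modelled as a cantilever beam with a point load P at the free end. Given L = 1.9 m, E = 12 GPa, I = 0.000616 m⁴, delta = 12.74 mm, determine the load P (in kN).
Model: a cantilever beam with a point load P at the free end, so delta = (P·L^3) / (3·E·I).
Solve for P: P = (3·delta·E·I) / L^3.
Convert to SI units:
  E = 12 GPa = 1.2 × 10¹⁰ Pa
  delta = 12.74 mm = 0.01274 m
Substitute:
  P = (3 × 0.01274 × (1.2 × 10¹⁰) × 0.000616) / 1.9^3
  P = 41190 N
Convert: P = 41190 N = 41.19 kN
Final answer: P = 41.19 kN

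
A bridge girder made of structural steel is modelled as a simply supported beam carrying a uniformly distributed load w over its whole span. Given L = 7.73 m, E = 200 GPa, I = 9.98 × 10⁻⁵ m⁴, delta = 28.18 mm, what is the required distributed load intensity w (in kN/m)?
Model: a simply supported beam carrying a uniformly distributed load w over its whole span, so delta = (5·w·L^4) / (384·E·I).
Solve for w: w = (384·delta·E·I) / (5·L^4).
Convert to SI units:
  E = 200 GPa = 2 × 10¹¹ Pa
  delta = 28.18 mm = 0.02818 m
Substitute:
  w = (384 × 0.02818 × (2 × 10¹¹) × (9.98 × 10⁻⁵)) / (5 × 7.73^4)
  w = 12100 N/m
Convert: w = 12100 N/m = 12.1 kN/m
Final answer: w = 12.1 kN/m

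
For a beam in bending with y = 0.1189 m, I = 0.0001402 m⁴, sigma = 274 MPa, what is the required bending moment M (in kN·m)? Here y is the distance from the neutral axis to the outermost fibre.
Model: a beam in bending, so sigma = (M·y) / I.
Solve for M: M = (sigma·I) / y.
Convert to SI units:
  sigma = 274 MPa = 2.74 × 10⁸ Pa
Substitute:
  M = ((2.74 × 10⁸) × 0.0001402) / 0.1189
  M = 323100 N·m
Convert: M = 323100 N·m = 323.1 kN·m
Final answer: M = 323.1 kN·m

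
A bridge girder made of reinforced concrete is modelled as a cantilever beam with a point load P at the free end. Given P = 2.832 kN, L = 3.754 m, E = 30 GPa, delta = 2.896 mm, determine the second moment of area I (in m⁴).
Model: a cantilever beam with a point load P at the free end, so delta = (P·L^3) / (3·E·I).
Solve for I: I = (P·L^3) / (3·delta·E).
Convert to SI units:
  P = 2.832 kN = 2832 N
  E = 30 GPa = 3 × 10¹⁰ Pa
  delta = 2.896 mm = 0.002896 m
Substitute:
  I = (2832 × 3.754^3) / (3 × 0.002896 × (3 × 10¹⁰))
  I = 0.0005748 m⁴
Final answer: I = 0.0005748 m⁴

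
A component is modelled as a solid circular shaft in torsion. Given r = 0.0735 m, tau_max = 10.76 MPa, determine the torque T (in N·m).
Model: a solid circular shaft in torsion, so tau_max = (2·T) / (π·r^3).
Solve for T: T = (π·tau_max·r^3) / 2.
Convert to SI units:
  tau_max = 10.76 MPa = 1.076 × 10⁷ Pa
Substitute:
  T = (π × (1.076 × 10⁷) × 0.0735^3) / 2
  T = 6711 N·m
Final answer: T = 6711 N·m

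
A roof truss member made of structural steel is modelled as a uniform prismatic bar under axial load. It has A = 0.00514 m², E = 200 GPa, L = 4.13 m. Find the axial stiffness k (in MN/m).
Model: a uniform prismatic bar under axial load, so k = (A·E) / L.
Convert to SI units:
  E = 200 GPa = 2 × 10¹¹ Pa
Substitute:
  k = (0.00514 × (2 × 10¹¹)) / 4.13
  k = 2.489 × 10⁸ N/m
Convert: k = 2.489 × 10⁸ N/m = 248.9 MN/m
Final answer: k = 248.9 MN/m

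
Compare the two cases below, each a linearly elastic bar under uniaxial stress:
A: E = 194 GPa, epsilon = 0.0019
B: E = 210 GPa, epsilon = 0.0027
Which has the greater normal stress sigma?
Model: a linearly elastic bar under uniaxial stress, so sigma = E·epsilon (SI units).
  A: sigma = (1.94 × 10¹¹) × 0.0019 = 3.686 × 10⁸ Pa = 368.6 MPa
  B: sigma = (2.1 × 10¹¹) × 0.0027 = 5.67 × 10⁸ Pa = 567 MPa
567 MPa > 368.6 MPa, so B is larger.
Final answer: B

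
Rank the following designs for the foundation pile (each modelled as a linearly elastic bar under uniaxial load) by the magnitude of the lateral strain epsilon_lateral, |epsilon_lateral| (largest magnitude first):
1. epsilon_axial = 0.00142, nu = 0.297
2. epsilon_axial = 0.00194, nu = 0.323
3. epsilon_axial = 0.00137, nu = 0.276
Model: a linearly elastic bar under uniaxial load, so epsilon_lateral = -nu·epsilon_axial (SI units).
  Case 1: epsilon_lateral = -(0.297 × 0.00142) = -0.0004217
  Case 2: epsilon_lateral = -(0.323 × 0.00194) = -0.0006266
  Case 3: epsilon_lateral = -(0.276 × 0.00137) = -0.0003781
Ordering by |epsilon_lateral|: 0.0006266 (case 2) > 0.0004217 (case 1) > 0.0003781 (case 3)
Final answer: 2, 1, 3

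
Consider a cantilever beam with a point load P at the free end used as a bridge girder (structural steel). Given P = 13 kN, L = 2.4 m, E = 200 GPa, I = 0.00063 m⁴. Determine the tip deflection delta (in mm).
Model: a cantilever beam with a point load P at the free end, so delta = (P·L^3) / (3·E·I).
Convert to SI units:
  P = 13 kN = 13000 N
  E = 200 GPa = 2 × 10¹¹ Pa
Substitute:
  delta = (13000 × 2.4^3) / (3 × (2 × 10¹¹) × 0.00063)
  delta = 0.0004754 m
Convert: delta = 0.0004754 m = 0.4754 mm
Final answer: delta = 0.4754 mm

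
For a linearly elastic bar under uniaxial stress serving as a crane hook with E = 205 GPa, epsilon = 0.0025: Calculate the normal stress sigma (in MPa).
Model: a linearly elastic bar under uniaxial stress, so sigma = E·epsilon.
Convert to SI units:
  E = 205 GPa = 2.05 × 10¹¹ Pa
Substitute:
  sigma = (2.05 × 10¹¹) × 0.0025
  sigma = 5.125 × 10⁸ Pa
Convert: sigma = 5.125 × 10⁸ Pa = 512.5 MPa
Final answer: sigma = 512.5 MPa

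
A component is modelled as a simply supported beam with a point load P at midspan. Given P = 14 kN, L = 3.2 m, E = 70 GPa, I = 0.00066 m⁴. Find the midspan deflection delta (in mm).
Model: a simply supported beam with a point load P at midspan, so delta = (P·L^3) / (48·E·I).
Convert to SI units:
  P = 14 kN = 14000 N
  E = 70 GPa = 7 × 10¹⁰ Pa
Substitute:
  delta = (14000 × 3.2^3) / (48 × (7 × 10¹⁰) × 0.00066)
  delta = 0.0002069 m
Convert: delta = 0.0002069 m = 0.2069 mm
Final answer: delta = 0.2069 mm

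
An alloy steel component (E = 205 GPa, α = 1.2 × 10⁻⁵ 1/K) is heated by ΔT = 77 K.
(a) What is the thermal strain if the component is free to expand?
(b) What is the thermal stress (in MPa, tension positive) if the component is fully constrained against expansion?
(a) Free thermal strain ε_th = α·ΔT = (1.2 × 10⁻⁵) × 77 = 0.000924
(b) Fully constrained, the expansion is suppressed, so σ = -E·α·ΔT. Convert E = 205 GPa = 2.05 × 10¹¹ Pa.
  σ = -(2.05 × 10¹¹) × (1.2 × 10⁻⁵) × 77 = -1.894 × 10⁸ Pa = -189.4 MPa (compressive)
Final answer: (a) ε_th = 0.000924, (b) σ = -189.4 MPa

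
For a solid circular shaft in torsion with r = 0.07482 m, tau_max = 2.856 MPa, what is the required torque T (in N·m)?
Model: a solid circular shaft in torsion, so tau_max = (2·T) / (π·r^3).
Solve for T: T = (π·tau_max·r^3) / 2.
Convert to SI units:
  tau_max = 2.856 MPa = 2.856 × 10⁶ Pa
Substitute:
  T = (π × (2.856 × 10⁶) × 0.07482^3) / 2
  T = 1879 N·m
Final answer: T = 1879 N·m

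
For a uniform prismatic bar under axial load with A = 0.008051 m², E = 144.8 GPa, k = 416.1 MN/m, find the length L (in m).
Model: a uniform prismatic bar under axial load, so k = (A·E) / L.
Solve for L: L = (A·E) / k.
Convert to SI units:
  E = 144.8 GPa = 1.448 × 10¹¹ Pa
  k = 416.1 MN/m = 4.161 × 10⁸ N/m
Substitute:
  L = (0.008051 × (1.448 × 10¹¹)) / (4.161 × 10⁸)
  L = 2.802 m
Final answer: L = 2.802 m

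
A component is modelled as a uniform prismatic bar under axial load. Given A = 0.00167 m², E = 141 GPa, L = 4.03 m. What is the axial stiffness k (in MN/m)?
Model: a uniform prismatic bar under axial load, so k = (A·E) / L.
Convert to SI units:
  E = 141 GPa = 1.41 × 10¹¹ Pa
Substitute:
  k = (0.00167 × (1.41 × 10¹¹)) / 4.03
  k = 5.843 × 10⁷ N/m
Convert: k = 5.843 × 10⁷ N/m = 58.43 MN/m
Final answer: k = 58.43 MN/m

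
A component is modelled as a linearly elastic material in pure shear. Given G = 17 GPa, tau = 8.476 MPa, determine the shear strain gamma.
Model: a linearly elastic material in pure shear, so tau = G·gamma.
Solve for gamma: gamma = tau / G.
Convert to SI units:
  G = 17 GPa = 1.7 × 10¹⁰ Pa
  tau = 8.476 MPa = 8.476 × 10⁶ Pa
Substitute:
  gamma = (8.476 × 10⁶) / (1.7 × 10¹⁰)
  gamma = 0.0004986
Final answer: gamma = 0.0004986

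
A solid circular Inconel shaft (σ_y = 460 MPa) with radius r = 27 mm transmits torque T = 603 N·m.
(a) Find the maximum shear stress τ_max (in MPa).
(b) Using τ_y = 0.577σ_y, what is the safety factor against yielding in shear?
(a) For a solid circular shaft, τ_max = T·r/J with J = π·r^4/2, i.e. τ_max = 2·T / (π·r^3). Convert r = 27 mm = 0.027 m.
  τ_max = (2 × 603) / (π × 0.027^3) = 1.95 × 10⁷ Pa = 19.5 MPa
(b) τ_y = 0.577 × 460 = 265.42 MPa
  SF = τ_y/τ_max = 265.42 / 19.5 = 13.61
Final answer: (a) τ_max = 19.5 MPa, (b) SF = 13.61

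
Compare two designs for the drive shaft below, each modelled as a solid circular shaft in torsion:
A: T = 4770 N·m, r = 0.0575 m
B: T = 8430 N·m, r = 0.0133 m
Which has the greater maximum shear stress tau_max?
Model: a solid circular shaft in torsion, so tau_max = (2·T) / (π·r^3) (SI units).
  A: tau_max = (2 × 4770) / (π × 0.0575^3) = 1.597 × 10⁷ Pa = 15.97 MPa
  B: tau_max = (2 × 8430) / (π × 0.0133^3) = 2.281 × 10⁹ Pa = 2281 MPa
2281 MPa > 15.97 MPa, so B is larger.
Final answer: B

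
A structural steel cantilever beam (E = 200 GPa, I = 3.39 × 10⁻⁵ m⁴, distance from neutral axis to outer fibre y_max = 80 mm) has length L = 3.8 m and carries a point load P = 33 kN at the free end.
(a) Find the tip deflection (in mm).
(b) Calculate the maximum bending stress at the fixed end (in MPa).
(a) Tip deflection of a cantilever with an end point load: δ = P·L^3 / (3·E·I). Convert P = 33 kN = 33000 N, E = 200 GPa = 2 × 10¹¹ Pa.
  δ = (33000 × 3.8^3) / (3 × (2 × 10¹¹) × (3.39 × 10⁻⁵)) = 0.08903 m = 89.03 mm
(b) Maximum bending moment at the fixed end: M = P·L = 33000 × 3.8 = 125400 N·m. Convert y_max = 80 mm = 0.08 m.
  σ = M·y_max / I = (125400 × 0.08) / (3.39 × 10⁻⁵) = 2.959 × 10⁸ Pa = 295.9 MPa
Final answer: (a) δ = 89.03 mm, (b) σ = 295.9 MPa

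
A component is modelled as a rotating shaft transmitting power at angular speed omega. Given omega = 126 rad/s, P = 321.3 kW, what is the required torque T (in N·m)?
Model: a rotating shaft transmitting power at angular speed omega, so P = T·omega.
Solve for T: T = P / omega.
Convert to SI units:
  P = 321.3 kW = 321300 W
Substitute:
  T = 321300 / 126
  T = 2550 N·m
Final answer: T = 2550 N·m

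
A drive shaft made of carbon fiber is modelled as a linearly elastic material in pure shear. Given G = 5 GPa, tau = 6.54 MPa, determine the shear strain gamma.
Model: a linearly elastic material in pure shear, so tau = G·gamma.
Solve for gamma: gamma = tau / G.
Convert to SI units:
  G = 5 GPa = 5 × 10⁹ Pa
  tau = 6.54 MPa = 6.54 × 10⁶ Pa
Substitute:
  gamma = (6.54 × 10⁶) / (5 × 10⁹)
  gamma = 0.001308
Final answer: gamma = 0.001308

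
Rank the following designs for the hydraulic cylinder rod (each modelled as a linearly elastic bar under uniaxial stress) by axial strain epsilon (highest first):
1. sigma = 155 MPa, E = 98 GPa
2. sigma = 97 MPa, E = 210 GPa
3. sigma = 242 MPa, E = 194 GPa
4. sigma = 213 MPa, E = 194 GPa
Model: a linearly elastic bar under uniaxial stress, so epsilon = sigma / E (SI units).
  Case 1: epsilon = (1.55 × 10⁸) / (9.8 × 10¹⁰) = 0.001582
  Case 2: epsilon = (9.7 × 10⁷) / (2.1 × 10¹¹) = 0.0004619
  Case 3: epsilon = (2.42 × 10⁸) / (1.94 × 10¹¹) = 0.001247
  Case 4: epsilon = (2.13 × 10⁸) / (1.94 × 10¹¹) = 0.001098
Ordering: 0.001582 (case 1) > 0.001247 (case 3) > 0.001098 (case 4) > 0.0004619 (case 2)
Final answer: 1, 3, 4, 2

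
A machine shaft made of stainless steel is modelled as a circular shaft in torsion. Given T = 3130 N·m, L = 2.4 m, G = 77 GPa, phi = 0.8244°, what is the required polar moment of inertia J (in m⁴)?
Model: a circular shaft in torsion, so phi = (T·L) / (G·J).
Solve for J: J = (T·L) / (phi·G).
Convert to SI units:
  G = 77 GPa = 7.7 × 10¹⁰ Pa
  phi = 0.8244° = 0.01439 rad
Substitute:
  J = (3130 × 2.4) / (0.01439 × (7.7 × 10¹⁰))
  J = 6.78 × 10⁻⁶ m⁴
Final answer: J = 6.78 × 10⁻⁶ m⁴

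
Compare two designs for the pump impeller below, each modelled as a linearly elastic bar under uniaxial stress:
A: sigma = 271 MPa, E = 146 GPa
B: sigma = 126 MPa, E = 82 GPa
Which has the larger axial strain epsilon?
Model: a linearly elastic bar under uniaxial stress, so epsilon = sigma / E (SI units).
  A: epsilon = (2.71 × 10⁸) / (1.46 × 10¹¹) = 0.001856
  B: epsilon = (1.26 × 10⁸) / (8.2 × 10¹⁰) = 0.001537
0.001856 > 0.001537, so A is larger.
Final answer: A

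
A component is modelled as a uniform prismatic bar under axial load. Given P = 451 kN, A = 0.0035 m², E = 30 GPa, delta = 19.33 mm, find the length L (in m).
Model: a uniform prismatic bar under axial load, so delta = (P·L) / (A·E).
Solve for L: L = (delta·A·E) / P.
Convert to SI units:
  P = 451 kN = 451000 N
  E = 30 GPa = 3 × 10¹⁰ Pa
  delta = 19.33 mm = 0.01933 m
Substitute:
  L = (0.01933 × 0.0035 × (3 × 10¹⁰)) / 451000
  L = 4.5 m
Final answer: L = 4.5 m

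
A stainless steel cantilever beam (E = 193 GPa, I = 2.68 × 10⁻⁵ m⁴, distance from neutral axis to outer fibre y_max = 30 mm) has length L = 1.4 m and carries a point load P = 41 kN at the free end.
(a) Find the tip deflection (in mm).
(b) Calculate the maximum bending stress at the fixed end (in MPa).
(a) Tip deflection of a cantilever with an end point load: δ = P·L^3 / (3·E·I). Convert P = 41 kN = 41000 N, E = 193 GPa = 1.93 × 10¹¹ Pa.
  δ = (41000 × 1.4^3) / (3 × (1.93 × 10¹¹) × (2.68 × 10⁻⁵)) = 0.00725 m = 7.25 mm
(b) Maximum bending moment at the fixed end: M = P·L = 41000 × 1.4 = 57400 N·m. Convert y_max = 30 mm = 0.03 m.
  σ = M·y_max / I = (57400 × 0.03) / (2.68 × 10⁻⁵) = 6.425 × 10⁷ Pa = 64.25 MPa
Final answer: (a) δ = 7.25 mm, (b) σ = 64.25 MPa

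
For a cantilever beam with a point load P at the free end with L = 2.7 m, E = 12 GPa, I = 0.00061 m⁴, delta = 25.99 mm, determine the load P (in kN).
Model: a cantilever beam with a point load P at the free end, so delta = (P·L^3) / (3·E·I).
Solve for P: P = (3·delta·E·I) / L^3.
Convert to SI units:
  E = 12 GPa = 1.2 × 10¹⁰ Pa
  delta = 25.99 mm = 0.02599 m
Substitute:
  P = (3 × 0.02599 × (1.2 × 10¹⁰) × 0.00061) / 2.7^3
  P = 29000 N
Convert: P = 29000 N = 29 kN
Final answer: P = 29 kN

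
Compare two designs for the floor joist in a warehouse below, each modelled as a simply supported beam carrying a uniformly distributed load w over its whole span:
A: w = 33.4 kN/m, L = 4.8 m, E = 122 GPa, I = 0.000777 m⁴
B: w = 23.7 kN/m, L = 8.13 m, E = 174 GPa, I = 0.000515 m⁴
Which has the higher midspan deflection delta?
Model: a simply supported beam carrying a uniformly distributed load w over its whole span, so delta = (5·w·L^4) / (384·E·I) (SI units).
  A: delta = (5 × 33400 × 4.8^4) / (384 × (1.22 × 10¹¹) × 0.000777) = 0.002435 m = 2.435 mm
  B: delta = (5 × 23700 × 8.13^4) / (384 × (1.74 × 10¹¹) × 0.000515) = 0.01505 m = 15.05 mm
15.05 mm > 2.435 mm, so B is larger.
Final answer: B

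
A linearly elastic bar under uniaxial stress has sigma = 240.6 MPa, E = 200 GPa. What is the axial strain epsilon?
Model: a linearly elastic bar under uniaxial stress, so epsilon = sigma / E.
Convert to SI units:
  sigma = 240.6 MPa = 2.406 × 10⁸ Pa
  E = 200 GPa = 2 × 10¹¹ Pa
Substitute:
  epsilon = (2.406 × 10⁸) / (2 × 10¹¹)
  epsilon = 0.001203
Final answer: epsilon = 0.001203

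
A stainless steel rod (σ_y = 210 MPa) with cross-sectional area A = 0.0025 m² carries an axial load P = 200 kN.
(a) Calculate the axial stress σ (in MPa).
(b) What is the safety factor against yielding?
(a) Axial stress σ = P/A. Convert P = 200 kN = 200000 N.
  σ = 200000 / 0.0025 = 8 × 10⁷ Pa = 80 MPa
(b) Safety factor SF = σ_y/σ = 210 / 80 = 2.625
Final answer: (a) σ = 80 MPa, (b) SF = 2.625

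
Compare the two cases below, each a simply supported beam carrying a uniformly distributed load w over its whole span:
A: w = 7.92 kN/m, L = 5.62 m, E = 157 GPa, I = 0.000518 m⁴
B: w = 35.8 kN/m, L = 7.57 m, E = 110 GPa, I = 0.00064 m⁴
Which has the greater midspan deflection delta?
Model: a simply supported beam carrying a uniformly distributed load w over its whole span, so delta = (5·w·L^4) / (384·E·I) (SI units).
  A: delta = (5 × 7920 × 5.62^4) / (384 × (1.57 × 10¹¹) × 0.000518) = 0.001265 m = 1.265 mm
  B: delta = (5 × 35800 × 7.57^4) / (384 × (1.1 × 10¹¹) × 0.00064) = 0.02174 m = 21.74 mm
21.74 mm > 1.265 mm, so B is larger.
Final answer: B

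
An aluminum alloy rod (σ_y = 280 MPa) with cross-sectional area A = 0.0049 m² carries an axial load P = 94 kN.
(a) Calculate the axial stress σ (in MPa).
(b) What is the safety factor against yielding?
(a) Axial stress σ = P/A. Convert P = 94 kN = 94000 N.
  σ = 94000 / 0.0049 = 1.918 × 10⁷ Pa = 19.18 MPa
(b) Safety factor SF = σ_y/σ = 280 / 19.18 = 14.6
Final answer: (a) σ = 19.18 MPa, (b) SF = 14.6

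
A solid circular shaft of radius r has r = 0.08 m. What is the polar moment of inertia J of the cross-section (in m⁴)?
Model: a solid circular shaft of radius r, so J = (π·r^4) / 2.
Substitute:
  J = (π × 0.08^4) / 2
  J = 6.434 × 10⁻⁵ m⁴
Final answer: J = 6.434 × 10⁻⁵ m⁴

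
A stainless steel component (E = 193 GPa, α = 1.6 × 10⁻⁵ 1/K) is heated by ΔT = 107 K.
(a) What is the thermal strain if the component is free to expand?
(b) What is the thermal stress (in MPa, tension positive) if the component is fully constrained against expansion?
(a) Free thermal strain ε_th = α·ΔT = (1.6 × 10⁻⁵) × 107 = 0.001712
(b) Fully constrained, the expansion is suppressed, so σ = -E·α·ΔT. Convert E = 193 GPa = 1.93 × 10¹¹ Pa.
  σ = -(1.93 × 10¹¹) × (1.6 × 10⁻⁵) × 107 = -3.304 × 10⁸ Pa = -330.4 MPa (compressive)
Final answer: (a) ε_th = 0.001712, (b) σ = -330.4 MPa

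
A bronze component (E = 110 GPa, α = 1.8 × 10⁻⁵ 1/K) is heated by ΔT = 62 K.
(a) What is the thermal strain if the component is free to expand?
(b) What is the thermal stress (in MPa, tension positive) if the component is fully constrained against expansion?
(a) Free thermal strain ε_th = α·ΔT = (1.8 × 10⁻⁵) × 62 = 0.001116
(b) Fully constrained, the expansion is suppressed, so σ = -E·α·ΔT. Convert E = 110 GPa = 1.1 × 10¹¹ Pa.
  σ = -(1.1 × 10¹¹) × (1.8 × 10⁻⁵) × 62 = -1.228 × 10⁸ Pa = -122.8 MPa (compressive)
Final answer: (a) ε_th = 0.001116, (b) σ = -122.8 MPa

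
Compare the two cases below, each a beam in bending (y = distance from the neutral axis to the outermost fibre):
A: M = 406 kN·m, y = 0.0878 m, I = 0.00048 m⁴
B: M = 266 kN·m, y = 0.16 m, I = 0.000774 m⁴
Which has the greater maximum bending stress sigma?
Model: a beam in bending (y = distance from the neutral axis to the outermost fibre), so sigma = (M·y) / I (SI units).
  A: sigma = (406000 × 0.0878) / 0.00048 = 7.426 × 10⁷ Pa = 74.26 MPa
  B: sigma = (266000 × 0.16) / 0.000774 = 5.499 × 10⁷ Pa = 54.99 MPa
74.26 MPa > 54.99 MPa, so A is larger.
Final answer: A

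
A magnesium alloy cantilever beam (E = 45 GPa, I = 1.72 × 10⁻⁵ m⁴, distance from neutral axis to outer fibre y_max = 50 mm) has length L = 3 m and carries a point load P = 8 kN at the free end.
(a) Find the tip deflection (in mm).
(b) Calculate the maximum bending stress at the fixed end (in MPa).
(a) Tip deflection of a cantilever with an end point load: δ = P·L^3 / (3·E·I). Convert P = 8 kN = 8000 N, E = 45 GPa = 4.5 × 10¹⁰ Pa.
  δ = (8000 × 3^3) / (3 × (4.5 × 10¹⁰) × (1.72 × 10⁻⁵)) = 0.09302 m = 93.02 mm
(b) Maximum bending moment at the fixed end: M = P·L = 8000 × 3 = 24000 N·m. Convert y_max = 50 mm = 0.05 m.
  σ = M·y_max / I = (24000 × 0.05) / (1.72 × 10⁻⁵) = 6.977 × 10⁷ Pa = 69.77 MPa
Final answer: (a) δ = 93.02 mm, (b) σ = 69.77 MPa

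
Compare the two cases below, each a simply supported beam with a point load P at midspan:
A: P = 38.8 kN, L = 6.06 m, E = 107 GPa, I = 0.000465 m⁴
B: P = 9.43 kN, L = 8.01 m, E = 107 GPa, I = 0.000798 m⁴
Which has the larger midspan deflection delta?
Model: a simply supported beam with a point load P at midspan, so delta = (P·L^3) / (48·E·I) (SI units).
  A: delta = (38800 × 6.06^3) / (48 × (1.07 × 10¹¹) × 0.000465) = 0.003616 m = 3.616 mm
  B: delta = (9430 × 8.01^3) / (48 × (1.07 × 10¹¹) × 0.000798) = 0.001182 m = 1.182 mm
3.616 mm > 1.182 mm, so A is larger.
Final answer: A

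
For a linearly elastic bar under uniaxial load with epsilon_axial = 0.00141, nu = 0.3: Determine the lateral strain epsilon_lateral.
Model: a linearly elastic bar under uniaxial load, so epsilon_lateral = -nu·epsilon_axial.
Substitute:
  epsilon_lateral = -(0.3 × 0.00141)
  epsilon_lateral = -0.000423
Final answer: epsilon_lateral = -0.000423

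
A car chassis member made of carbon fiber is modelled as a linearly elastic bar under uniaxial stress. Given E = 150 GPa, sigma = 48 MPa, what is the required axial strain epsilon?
Model: a linearly elastic bar under uniaxial stress, so sigma = E·epsilon.
Solve for epsilon: epsilon = sigma / E.
Convert to SI units:
  E = 150 GPa = 1.5 × 10¹¹ Pa
  sigma = 48 MPa = 4.8 × 10⁷ Pa
Substitute:
  epsilon = (4.8 × 10⁷) / (1.5 × 10¹¹)
  epsilon = 0.00032
Final answer: epsilon = 0.00032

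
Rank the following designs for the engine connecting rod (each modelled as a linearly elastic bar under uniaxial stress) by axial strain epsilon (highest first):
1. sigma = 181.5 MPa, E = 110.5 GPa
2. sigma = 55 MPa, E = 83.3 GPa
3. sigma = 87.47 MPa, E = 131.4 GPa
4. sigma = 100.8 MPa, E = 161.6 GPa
Model: a linearly elastic bar under uniaxial stress, so epsilon = sigma / E (SI units).
  Case 1: epsilon = (1.815 × 10⁸) / (1.105 × 10¹¹) = 0.001643
  Case 2: epsilon = (5.5 × 10⁷) / (8.33 × 10¹⁰) = 0.0006603
  Case 3: epsilon = (8.747 × 10⁷) / (1.314 × 10¹¹) = 0.0006657
  Case 4: epsilon = (1.008 × 10⁸) / (1.616 × 10¹¹) = 0.0006238
Ordering: 0.001643 (case 1) > 0.0006657 (case 3) > 0.0006603 (case 2) > 0.0006238 (case 4)
Final answer: 1, 3, 2, 4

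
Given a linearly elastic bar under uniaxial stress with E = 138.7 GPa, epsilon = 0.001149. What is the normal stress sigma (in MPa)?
Model: a linearly elastic bar under uniaxial stress, so sigma = E·epsilon.
Convert to SI units:
  E = 138.7 GPa = 1.387 × 10¹¹ Pa
Substitute:
  sigma = (1.387 × 10¹¹) × 0.001149
  sigma = 1.594 × 10⁸ Pa
Convert: sigma = 1.594 × 10⁸ Pa = 159.4 MPa
Final answer: sigma = 159.4 MPa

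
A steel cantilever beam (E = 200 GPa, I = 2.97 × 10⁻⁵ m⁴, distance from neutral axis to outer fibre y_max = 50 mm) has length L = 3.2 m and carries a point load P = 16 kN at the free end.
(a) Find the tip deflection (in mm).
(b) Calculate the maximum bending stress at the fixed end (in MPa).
(a) Tip deflection of a cantilever with an end point load: δ = P·L^3 / (3·E·I). Convert P = 16 kN = 16000 N, E = 200 GPa = 2 × 10¹¹ Pa.
  δ = (16000 × 3.2^3) / (3 × (2 × 10¹¹) × (2.97 × 10⁻⁵)) = 0.02942 m = 29.42 mm
(b) Maximum bending moment at the fixed end: M = P·L = 16000 × 3.2 = 51200 N·m. Convert y_max = 50 mm = 0.05 m.
  σ = M·y_max / I = (51200 × 0.05) / (2.97 × 10⁻⁵) = 8.62 × 10⁷ Pa = 86.2 MPa
Final answer: (a) δ = 29.42 mm, (b) σ = 86.2 MPa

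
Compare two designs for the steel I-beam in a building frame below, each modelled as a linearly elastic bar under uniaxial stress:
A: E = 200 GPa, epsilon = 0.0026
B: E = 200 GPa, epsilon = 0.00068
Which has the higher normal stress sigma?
Model: a linearly elastic bar under uniaxial stress, so sigma = E·epsilon (SI units).
  A: sigma = (2 × 10¹¹) × 0.0026 = 5.2 × 10⁸ Pa = 520 MPa
  B: sigma = (2 × 10¹¹) × 0.00068 = 1.36 × 10⁸ Pa = 136 MPa
520 MPa > 136 MPa, so A is larger.
Final answer: A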